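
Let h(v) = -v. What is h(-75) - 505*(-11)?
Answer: 5630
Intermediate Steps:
h(-75) - 505*(-11) = -1*(-75) - 505*(-11) = 75 - 1*(-5555) = 75 + 5555 = 5630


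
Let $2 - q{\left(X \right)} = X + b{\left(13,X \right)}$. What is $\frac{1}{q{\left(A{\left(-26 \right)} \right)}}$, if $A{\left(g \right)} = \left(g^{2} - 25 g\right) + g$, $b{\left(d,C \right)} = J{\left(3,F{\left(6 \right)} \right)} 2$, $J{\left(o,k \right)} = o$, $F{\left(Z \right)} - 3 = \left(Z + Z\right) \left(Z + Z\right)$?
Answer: $- \frac{1}{1304} \approx -0.00076687$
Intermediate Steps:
$F{\left(Z \right)} = 3 + 4 Z^{2}$ ($F{\left(Z \right)} = 3 + \left(Z + Z\right) \left(Z + Z\right) = 3 + 2 Z 2 Z = 3 + 4 Z^{2}$)
$b{\left(d,C \right)} = 6$ ($b{\left(d,C \right)} = 3 \cdot 2 = 6$)
$A{\left(g \right)} = g^{2} - 24 g$
$q{\left(X \right)} = -4 - X$ ($q{\left(X \right)} = 2 - \left(X + 6\right) = 2 - \left(6 + X\right) = -4 - X$)
$\frac{1}{q{\left(A{\left(-26 \right)} \right)}} = \frac{1}{-4 - - 26 \left(-24 - 26\right)} = \frac{1}{-4 - \left(-26\right) \left(-50\right)} = \frac{1}{-4 - 1300} = \frac{1}{-1304} = - \frac{1}{1304}$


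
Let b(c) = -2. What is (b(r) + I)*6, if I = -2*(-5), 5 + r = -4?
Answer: 48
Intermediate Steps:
r = -9 (r = -5 - 4 = -9)
I = 10
(b(r) + I)*6 = (-2 + 10)*6 = 8*6 = 48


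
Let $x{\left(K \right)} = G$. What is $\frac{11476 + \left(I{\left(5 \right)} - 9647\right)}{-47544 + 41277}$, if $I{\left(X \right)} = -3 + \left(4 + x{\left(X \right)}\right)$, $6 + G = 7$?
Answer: $- \frac{1831}{6267} \approx -0.29217$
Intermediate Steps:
$G = 1$ ($G = -6 + 7 = 1$)
$x{\left(K \right)} = 1$
$I{\left(X \right)} = 2$ ($I{\left(X \right)} = -3 + \left(4 + 1\right) = -3 + 5 = 2$)
$\frac{11476 + \left(I{\left(5 \right)} - 9647\right)}{-47544 + 41277} = \frac{11476 + \left(2 - 9647\right)}{-47544 + 41277} = \frac{11476 + \left(2 - 9647\right)}{-6267} = \left(11476 - 9645\right) \left(- \frac{1}{6267}\right) = 1831 \left(- \frac{1}{6267}\right) = - \frac{1831}{6267}$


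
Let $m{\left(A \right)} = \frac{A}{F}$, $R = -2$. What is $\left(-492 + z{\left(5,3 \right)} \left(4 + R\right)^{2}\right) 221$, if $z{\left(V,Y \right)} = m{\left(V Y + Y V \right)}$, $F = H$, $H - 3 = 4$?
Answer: $- \frac{734604}{7} \approx -1.0494 \cdot 10^{5}$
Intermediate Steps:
$H = 7$ ($H = 3 + 4 = 7$)
$F = 7$
$m{\left(A \right)} = \frac{A}{7}$
$z{\left(V,Y \right)} = \frac{2 V Y}{7}$ ($z{\left(V,Y \right)} = \frac{V Y + Y V}{7} = \frac{V Y + V Y}{7} = \frac{2 V Y}{7}$)
$\left(-492 + z{\left(5,3 \right)} \left(4 + R\right)^{2}\right) 221 = \left(-492 + \frac{2}{7} \cdot 5 \cdot 3 \left(4 - 2\right)^{2}\right) 221 = \left(-492 + \frac{30 \cdot 2^{2}}{7}\right) 221 = \left(-492 + \frac{30}{7} \cdot 4\right) 221 = \left(-492 + \frac{120}{7}\right) 221 = \left(- \frac{3324}{7}\right) 221 = - \frac{734604}{7}$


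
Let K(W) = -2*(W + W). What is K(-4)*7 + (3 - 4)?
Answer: 111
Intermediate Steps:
K(W) = -4*W
K(-4)*7 + (3 - 4) = -4*(-4)*7 + (3 - 4) = 16*7 - 1 = 112 - 1 = 111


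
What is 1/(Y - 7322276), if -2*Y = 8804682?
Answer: -1/11724617 ≈ -8.5291e-8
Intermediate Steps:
Y = -4402341 (Y = -1/2*8804682 = -4402341)
1/(Y - 7322276) = 1/(-4402341 - 7322276) = 1/(-11724617) = -1/11724617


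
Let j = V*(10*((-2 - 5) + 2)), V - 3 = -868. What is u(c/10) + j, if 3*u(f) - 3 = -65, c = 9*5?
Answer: 129688/3 ≈ 43229.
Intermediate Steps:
V = -865 (V = 3 - 868 = -865)
c = 45
u(f) = -62/3 (u(f) = 1 + (⅓)*(-65) = 1 - 65/3 = -62/3)
j = 43250 (j = -8650*((-2 - 5) + 2) = -8650*(-7 + 2) = -8650*(-5) = -865*(-50) = 43250)
u(c/10) + j = -62/3 + 43250 = 129688/3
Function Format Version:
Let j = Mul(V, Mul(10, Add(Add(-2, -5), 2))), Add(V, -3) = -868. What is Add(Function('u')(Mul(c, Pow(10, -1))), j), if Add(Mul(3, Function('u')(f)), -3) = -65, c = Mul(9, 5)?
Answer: Rational(129688, 3) ≈ 43229.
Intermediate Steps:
V = -865 (V = Add(3, -868) = -865)
c = 45
Function('u')(f) = Rational(-62, 3) (Function('u')(f) = Add(1, Mul(Rational(1, 3), -65)) = Add(1, Rational(-65, 3)) = Rational(-62, 3))
j = 43250 (j = Mul(-865, Mul(10, Add(Add(-2, -5), 2))) = Mul(-865, Mul(10, Add(-7, 2))) = Mul(-865, Mul(10, -5)) = Mul(-865, -50) = 43250)
Add(Function('u')(Mul(c, Pow(10, -1))), j) = Add(Rational(-62, 3), 43250) = Rational(129688, 3)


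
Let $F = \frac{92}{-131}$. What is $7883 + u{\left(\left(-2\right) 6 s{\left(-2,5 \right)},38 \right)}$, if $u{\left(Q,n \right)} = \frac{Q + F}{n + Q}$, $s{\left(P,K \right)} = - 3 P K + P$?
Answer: $\frac{153890331}{19519} \approx 7884.1$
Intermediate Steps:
$F = - \frac{92}{131}$ ($F = 92 \left(- \frac{1}{131}\right) = - \frac{92}{131} \approx -0.70229$)
$s{\left(P,K \right)} = P - 3 K P$ ($s{\left(P,K \right)} = - 3 K P + P = P - 3 K P$)
$u{\left(Q,n \right)} = \frac{- \frac{92}{131} + Q}{Q + n}$ ($u{\left(Q,n \right)} = \frac{Q - \frac{92}{131}}{n + Q} = \frac{- \frac{92}{131} + Q}{Q + n}$)
$7883 + u{\left(\left(-2\right) 6 s{\left(-2,5 \right)},38 \right)} = 7883 + \frac{- \frac{92}{131} + \left(-2\right) 6 \left(- 2 \left(1 - 15\right)\right)}{\left(-2\right) 6 \left(- 2 \left(1 - 15\right)\right) + 38} = 7883 + \frac{- \frac{92}{131} - 12 \left(- 2 \left(1 - 15\right)\right)}{- 12 \left(- 2 \left(1 - 15\right)\right) + 38} = 7883 + \frac{- \frac{92}{131} - 12 \left(\left(-2\right) \left(-14\right)\right)}{- 12 \left(\left(-2\right) \left(-14\right)\right) + 38} = 7883 + \frac{- \frac{92}{131} - 336}{\left(-12\right) 28 + 38} = 7883 + \frac{- \frac{92}{131} - 336}{-336 + 38} = 7883 + \frac{1}{-298} \left(- \frac{44108}{131}\right) = 7883 - - \frac{22054}{19519} = 7883 + \frac{22054}{19519} = \frac{153890331}{19519}$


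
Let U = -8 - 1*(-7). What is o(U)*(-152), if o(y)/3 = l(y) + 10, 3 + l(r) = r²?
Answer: -3648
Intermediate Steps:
l(r) = -3 + r²
U = -1 (U = -8 + 7 = -1)
o(y) = 21 + 3*y² (o(y) = 3*((-3 + y²) + 10) = 3*(7 + y²) = 21 + 3*y²)
o(U)*(-152) = (21 + 3*(-1)²)*(-152) = (21 + 3*1)*(-152) = (21 + 3)*(-152) = 24*(-152) = -3648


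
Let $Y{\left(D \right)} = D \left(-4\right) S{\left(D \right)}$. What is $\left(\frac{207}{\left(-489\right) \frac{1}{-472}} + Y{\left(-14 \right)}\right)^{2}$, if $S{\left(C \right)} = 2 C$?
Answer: $\frac{49736136256}{26569} \approx 1.872 \cdot 10^{6}$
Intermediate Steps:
$Y{\left(D \right)} = - 8 D^{2}$ ($Y{\left(D \right)} = D \left(-4\right) 2 D = - 4 D 2 D = - 8 D^{2}$)
$\left(\frac{207}{\left(-489\right) \frac{1}{-472}} + Y{\left(-14 \right)}\right)^{2} = \left(\frac{207}{\left(-489\right) \frac{1}{-472}} - 8 \left(-14\right)^{2}\right)^{2} = \left(\frac{207}{\left(-489\right) \left(- \frac{1}{472}\right)} - 1568\right)^{2} = \left(\frac{207}{\frac{489}{472}} - 1568\right)^{2} = \left(207 \cdot \frac{472}{489} - 1568\right)^{2} = \left(\frac{32568}{163} - 1568\right)^{2} = \left(- \frac{223016}{163}\right)^{2} = \frac{49736136256}{26569}$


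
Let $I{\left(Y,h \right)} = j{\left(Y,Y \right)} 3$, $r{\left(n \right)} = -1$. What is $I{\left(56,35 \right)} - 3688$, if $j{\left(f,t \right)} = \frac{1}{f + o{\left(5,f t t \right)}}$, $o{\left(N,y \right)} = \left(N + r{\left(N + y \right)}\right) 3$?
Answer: $- \frac{250781}{68} \approx -3688.0$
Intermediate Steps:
$o{\left(N,y \right)} = -3 + 3 N$ ($o{\left(N,y \right)} = \left(N - 1\right) 3 = \left(-1 + N\right) 3 = -3 + 3 N$)
$j{\left(f,t \right)} = \frac{1}{12 + f}$ ($j{\left(f,t \right)} = \frac{1}{f + \left(-3 + 3 \cdot 5\right)} = \frac{1}{f + \left(-3 + 15\right)} = \frac{1}{f + 12} = \frac{1}{12 + f}$)
$I{\left(Y,h \right)} = \frac{3}{12 + Y}$ ($I{\left(Y,h \right)} = \frac{1}{12 + Y} 3 = \frac{3}{12 + Y}$)
$I{\left(56,35 \right)} - 3688 = \frac{3}{12 + 56} - 3688 = \frac{3}{68} - 3688 = - \frac{250781}{68}$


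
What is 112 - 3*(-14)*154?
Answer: 6580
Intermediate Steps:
112 - 3*(-14)*154 = 112 + 42*154 = 112 + 6468 = 6580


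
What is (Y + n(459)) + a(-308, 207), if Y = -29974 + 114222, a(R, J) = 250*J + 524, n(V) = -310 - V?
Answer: 135753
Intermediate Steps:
a(R, J) = 524 + 250*J
Y = 84248
(Y + n(459)) + a(-308, 207) = (84248 + (-310 - 1*459)) + (524 + 250*207) = (84248 + (-310 - 459)) + (524 + 51750) = (84248 - 769) + 52274 = 83479 + 52274 = 135753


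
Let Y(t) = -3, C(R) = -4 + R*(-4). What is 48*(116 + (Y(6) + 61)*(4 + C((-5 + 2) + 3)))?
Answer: 5568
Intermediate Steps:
C(R) = -4 - 4*R
48*(116 + (Y(6) + 61)*(4 + C((-5 + 2) + 3))) = 48*(116 + (-3 + 61)*(4 + (-4 - 4*((-5 + 2) + 3)))) = 48*(116 + 58*(4 + (-4 - 4*(-3 + 3)))) = 48*(116 + 58*(4 + (-4 - 4*0))) = 48*(116 + 58*(4 + (-4 + 0))) = 48*(116 + 58*(4 - 4)) = 48*(116 + 58*0) = 48*(116 + 0) = 48*116 = 5568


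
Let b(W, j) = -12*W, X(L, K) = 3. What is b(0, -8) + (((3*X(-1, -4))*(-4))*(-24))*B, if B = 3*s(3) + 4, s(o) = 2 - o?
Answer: 864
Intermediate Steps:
b(W, j) = -12*W
B = 1 (B = 3*(2 - 1*3) + 4 = 3*(2 - 3) + 4 = 3*(-1) + 4 = -3 + 4 = 1)
b(0, -8) + (((3*X(-1, -4))*(-4))*(-24))*B = -12*0 + (((3*3)*(-4))*(-24))*1 = 0 + ((9*(-4))*(-24))*1 = 0 - 36*(-24)*1 = 0 + 864*1 = 0 + 864 = 864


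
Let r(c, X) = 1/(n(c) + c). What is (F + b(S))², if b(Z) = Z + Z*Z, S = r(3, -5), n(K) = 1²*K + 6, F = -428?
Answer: 3796901161/20736 ≈ 1.8311e+5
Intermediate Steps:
n(K) = 6 + K (n(K) = 1*K + 6 = K + 6 = 6 + K)
r(c, X) = 1/(6 + 2*c) (r(c, X) = 1/((6 + c) + c) = 1/(6 + 2*c))
S = 1/12 (S = 1/(2*(3 + 3)) = (½)/6 = (½)*(⅙) = 1/12 ≈ 0.083333)
b(Z) = Z + Z²
(F + b(S))² = (-428 + (1 + 1/12)/12)² = (-428 + (1/12)*(13/12))² = (-428 + 13/144)² = (-61619/144)² = 3796901161/20736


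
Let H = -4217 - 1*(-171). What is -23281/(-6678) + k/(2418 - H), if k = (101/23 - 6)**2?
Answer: 39808748659/11417563584 ≈ 3.4866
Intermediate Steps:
k = 1369/529 (k = (101*(1/23) - 6)**2 = (101/23 - 6)**2 = (-37/23)**2 = 1369/529 ≈ 2.5879)
H = -4046 (H = -4217 + 171 = -4046)
-23281/(-6678) + k/(2418 - H) = -23281/(-6678) + 1369/(529*(2418 - 1*(-4046))) = -23281*(-1/6678) + 1369/(529*(2418 + 4046)) = 23281/6678 + (1369/529)/6464 = 23281/6678 + (1369/529)*(1/6464) = 23281/6678 + 1369/3419456 = 39808748659/11417563584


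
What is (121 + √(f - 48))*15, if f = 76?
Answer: 1815 + 30*√7 ≈ 1894.4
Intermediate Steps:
(121 + √(f - 48))*15 = (121 + √(76 - 48))*15 = (121 + √28)*15 = (121 + 2*√7)*15 = 1815 + 30*√7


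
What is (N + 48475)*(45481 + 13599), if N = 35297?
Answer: 4949249760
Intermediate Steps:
(N + 48475)*(45481 + 13599) = (35297 + 48475)*(45481 + 13599) = 83772*59080 = 4949249760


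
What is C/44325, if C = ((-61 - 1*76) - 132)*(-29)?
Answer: 7801/44325 ≈ 0.17600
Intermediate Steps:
C = 7801 (C = ((-61 - 76) - 132)*(-29) = (-137 - 132)*(-29) = -269*(-29) = 7801)
C/44325 = 7801/44325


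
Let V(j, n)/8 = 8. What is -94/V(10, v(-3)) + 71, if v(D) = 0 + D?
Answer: 2225/32 ≈ 69.531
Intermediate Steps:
v(D) = D
V(j, n) = 64 (V(j, n) = 8*8 = 64)
-94/V(10, v(-3)) + 71 = -94/64 + 71 = -94*1/64 + 71 = -47/32 + 71 = 2225/32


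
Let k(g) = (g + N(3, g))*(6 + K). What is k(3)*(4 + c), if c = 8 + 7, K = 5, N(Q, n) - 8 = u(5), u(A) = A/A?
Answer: 2508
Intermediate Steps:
u(A) = 1
N(Q, n) = 9 (N(Q, n) = 8 + 1 = 9)
k(g) = 99 + 11*g (k(g) = (g + 9)*(6 + 5) = (9 + g)*11 = 99 + 11*g)
c = 15
k(3)*(4 + c) = (99 + 11*3)*(4 + 15) = (99 + 33)*19 = 132*19 = 2508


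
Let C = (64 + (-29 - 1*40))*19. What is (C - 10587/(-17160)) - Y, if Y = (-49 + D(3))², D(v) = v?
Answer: -12643391/5720 ≈ -2210.4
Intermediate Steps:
Y = 2116 (Y = (-49 + 3)² = (-46)² = 2116)
C = -95 (C = (64 + (-29 - 40))*19 = (64 - 69)*19 = -5*19 = -95)
(C - 10587/(-17160)) - Y = (-95 - 10587/(-17160)) - 1*2116 = (-95 - 10587*(-1)/17160) - 2116 = (-95 - 1*(-3529/5720)) - 2116 = (-95 + 3529/5720) - 2116 = -539871/5720 - 2116 = -12643391/5720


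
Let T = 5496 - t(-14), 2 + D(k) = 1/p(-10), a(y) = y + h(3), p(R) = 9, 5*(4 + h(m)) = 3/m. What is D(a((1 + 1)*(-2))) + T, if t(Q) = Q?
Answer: 49573/9 ≈ 5508.1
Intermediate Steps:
h(m) = -4 + 3/(5*m) (h(m) = -4 + (3/m)/5 = -4 + 3/(5*m))
a(y) = -19/5 + y (a(y) = y + (-4 + (3/5)/3) = y + (-4 + (3/5)*(1/3)) = y + (-4 + 1/5) = y - 19/5 = -19/5 + y)
D(k) = -17/9 (D(k) = -2 + 1/9 = -17/9)
T = 5510 (T = 5496 - 1*(-14) = 5496 + 14 = 5510)
D(a((1 + 1)*(-2))) + T = -17/9 + 5510 = 49573/9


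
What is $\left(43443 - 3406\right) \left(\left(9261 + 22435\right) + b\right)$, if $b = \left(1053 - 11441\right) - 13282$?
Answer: $321336962$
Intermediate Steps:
$b = -23670$ ($b = -10388 - 13282 = -23670$)
$\left(43443 - 3406\right) \left(\left(9261 + 22435\right) + b\right) = \left(43443 - 3406\right) \left(\left(9261 + 22435\right) - 23670\right) = 40037 \left(31696 - 23670\right) = 40037 \cdot 8026 = 321336962$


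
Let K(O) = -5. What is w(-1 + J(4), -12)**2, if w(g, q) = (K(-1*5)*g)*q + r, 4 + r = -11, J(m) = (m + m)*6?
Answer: 7868025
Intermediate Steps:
J(m) = 12*m (J(m) = (2*m)*6 = 12*m)
r = -15 (r = -4 - 11 = -15)
w(g, q) = -15 - 5*g*q (w(g, q) = (-5*g)*q - 15 = -5*g*q - 15 = -15 - 5*g*q)
w(-1 + J(4), -12)**2 = (-15 - 5*(-1 + 12*4)*(-12))**2 = (-15 - 5*(-1 + 48)*(-12))**2 = (-15 - 5*47*(-12))**2 = (-15 + 2820)**2 = 2805**2 = 7868025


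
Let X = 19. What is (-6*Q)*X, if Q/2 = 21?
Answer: -4788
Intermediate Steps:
Q = 42 (Q = 2*21 = 42)
(-6*Q)*X = -6*42*19 = -252*19 = -4788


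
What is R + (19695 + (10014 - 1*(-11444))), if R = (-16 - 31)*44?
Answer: 39085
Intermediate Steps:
R = -2068 (R = -47*44 = -2068)
R + (19695 + (10014 - 1*(-11444))) = -2068 + (19695 + (10014 - 1*(-11444))) = -2068 + (19695 + (10014 + 11444)) = -2068 + (19695 + 21458) = -2068 + 41153 = 39085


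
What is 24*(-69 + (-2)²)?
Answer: -1560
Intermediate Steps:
24*(-69 + (-2)²) = 24*(-69 + 4) = 24*(-65) = -1560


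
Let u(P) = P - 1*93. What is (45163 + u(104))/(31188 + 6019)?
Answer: 45174/37207 ≈ 1.2141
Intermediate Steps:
u(P) = -93 + P (u(P) = P - 93 = -93 + P)
(45163 + u(104))/(31188 + 6019) = (45163 + (-93 + 104))/(31188 + 6019) = (45163 + 11)/37207 = 45174*(1/37207) = 45174/37207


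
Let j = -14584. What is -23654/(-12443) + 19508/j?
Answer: 25557973/45367178 ≈ 0.56336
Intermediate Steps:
-23654/(-12443) + 19508/j = -23654/(-12443) + 19508/(-14584) = -23654*(-1/12443) + 19508*(-1/14584) = 23654/12443 - 4877/3646 = 25557973/45367178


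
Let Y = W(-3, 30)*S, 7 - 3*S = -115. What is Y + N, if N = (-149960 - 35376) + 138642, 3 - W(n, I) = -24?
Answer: -45596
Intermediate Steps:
S = 122/3 (S = 7/3 - 1/3*(-115) = 7/3 + 115/3 = 122/3 ≈ 40.667)
W(n, I) = 27 (W(n, I) = 3 - 1*(-24) = 3 + 24 = 27)
Y = 1098 (Y = 27*(122/3) = 1098)
N = -46694 (N = -185336 + 138642 = -46694)
Y + N = 1098 - 46694 = -45596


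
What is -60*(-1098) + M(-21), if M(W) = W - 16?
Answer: 65843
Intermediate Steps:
M(W) = -16 + W
-60*(-1098) + M(-21) = -60*(-1098) + (-16 - 21) = 65880 - 37 = 65843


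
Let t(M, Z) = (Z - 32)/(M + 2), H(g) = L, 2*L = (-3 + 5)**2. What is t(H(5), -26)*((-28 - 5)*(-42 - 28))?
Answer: -33495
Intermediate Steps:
L = 2 (L = (-3 + 5)**2/2 = (1/2)*2**2 = (1/2)*4 = 2)
H(g) = 2
t(M, Z) = (-32 + Z)/(2 + M)
t(H(5), -26)*((-28 - 5)*(-42 - 28)) = ((-32 - 26)/(2 + 2))*((-28 - 5)*(-42 - 28)) = (-58/4)*(-33*(-70)) = ((1/4)*(-58))*2310 = -29/2*2310 = -33495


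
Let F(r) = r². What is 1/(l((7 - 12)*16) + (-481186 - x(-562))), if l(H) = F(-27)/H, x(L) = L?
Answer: -80/38450649 ≈ -2.0806e-6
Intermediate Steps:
l(H) = 729/H (l(H) = (-27)²/H = 729/H)
1/(l((7 - 12)*16) + (-481186 - x(-562))) = 1/(729/(((7 - 12)*16)) + (-481186 - 1*(-562))) = 1/(729/((-5*16)) + (-481186 + 562)) = 1/(729/(-80) - 480624) = 1/(729*(-1/80) - 480624) = 1/(-729/80 - 480624) = 1/(-38450649/80) = -80/38450649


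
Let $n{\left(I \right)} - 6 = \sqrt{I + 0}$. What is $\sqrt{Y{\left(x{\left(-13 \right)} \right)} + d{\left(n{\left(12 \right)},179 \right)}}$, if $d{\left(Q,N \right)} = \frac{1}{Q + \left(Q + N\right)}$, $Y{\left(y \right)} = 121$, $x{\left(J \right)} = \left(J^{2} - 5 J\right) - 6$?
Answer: $\frac{2 \sqrt{5778 + 121 \sqrt{3}}}{\sqrt{191 + 4 \sqrt{3}}} \approx 11.0$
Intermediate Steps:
$n{\left(I \right)} = 6 + \sqrt{I}$ ($n{\left(I \right)} = 6 + \sqrt{I + 0} = 6 + \sqrt{I}$)
$x{\left(J \right)} = -6 + J^{2} - 5 J$
$d{\left(Q,N \right)} = \frac{1}{N + 2 Q}$ ($d{\left(Q,N \right)} = \frac{1}{Q + \left(N + Q\right)} = \frac{1}{N + 2 Q}$)
$\sqrt{Y{\left(x{\left(-13 \right)} \right)} + d{\left(n{\left(12 \right)},179 \right)}} = \sqrt{121 + \frac{1}{179 + 2 \left(6 + \sqrt{12}\right)}} = \sqrt{121 + \frac{1}{179 + 2 \left(6 + 2 \sqrt{3}\right)}} = \sqrt{121 + \frac{1}{179 + \left(12 + 4 \sqrt{3}\right)}} = \sqrt{121 + \frac{1}{191 + 4 \sqrt{3}}}$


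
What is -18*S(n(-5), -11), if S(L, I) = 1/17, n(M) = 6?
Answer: -18/17 ≈ -1.0588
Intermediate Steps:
S(L, I) = 1/17
-18*S(n(-5), -11) = -18*1/17 = -18/17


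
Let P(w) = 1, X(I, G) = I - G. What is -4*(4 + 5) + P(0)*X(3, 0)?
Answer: -33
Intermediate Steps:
-4*(4 + 5) + P(0)*X(3, 0) = -4*(4 + 5) + 1*(3 - 1*0) = -4*9 + 1*(3 + 0) = -36 + 1*3 = -36 + 3 = -33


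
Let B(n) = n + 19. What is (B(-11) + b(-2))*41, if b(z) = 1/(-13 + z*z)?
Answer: 2911/9 ≈ 323.44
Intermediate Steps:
B(n) = 19 + n
b(z) = 1/(-13 + z²)
(B(-11) + b(-2))*41 = ((19 - 11) + 1/(-13 + (-2)²))*41 = (8 + 1/(-13 + 4))*41 = (8 + 1/(-9))*41 = (8 - ⅑)*41 = (71/9)*41 = 2911/9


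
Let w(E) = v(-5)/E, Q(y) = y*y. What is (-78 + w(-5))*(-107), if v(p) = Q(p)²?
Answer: 21721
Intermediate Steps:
Q(y) = y²
v(p) = p⁴ (v(p) = (p²)² = p⁴)
w(E) = 625/E (w(E) = (-5)⁴/E = 625/E)
(-78 + w(-5))*(-107) = (-78 + 625/(-5))*(-107) = (-78 + 625*(-⅕))*(-107) = (-78 - 125)*(-107) = -203*(-107) = 21721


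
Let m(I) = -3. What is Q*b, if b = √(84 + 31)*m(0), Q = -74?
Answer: 222*√115 ≈ 2380.7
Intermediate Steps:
b = -3*√115 (b = √(84 + 31)*(-3) = √115*(-3) = -3*√115 ≈ -32.171)
Q*b = -(-222)*√115 = 222*√115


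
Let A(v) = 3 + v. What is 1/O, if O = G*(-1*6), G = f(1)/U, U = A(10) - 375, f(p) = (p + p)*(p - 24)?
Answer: -181/138 ≈ -1.3116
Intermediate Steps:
f(p) = 2*p*(-24 + p) (f(p) = (2*p)*(-24 + p) = 2*p*(-24 + p))
U = -362 (U = (3 + 10) - 375 = 13 - 375 = -362)
G = 23/181 (G = (2*1*(-24 + 1))/(-362) = (2*1*(-23))*(-1/362) = -46*(-1/362) = 23/181 ≈ 0.12707)
O = -138/181 (O = 23*(-1*6)/181 = (23/181)*(-6) = -138/181 ≈ -0.76243)
1/O = 1/(-138/181) = -181/138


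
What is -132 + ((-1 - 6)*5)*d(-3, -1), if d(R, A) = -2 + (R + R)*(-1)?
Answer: -272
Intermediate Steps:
d(R, A) = -2 - 2*R (d(R, A) = -2 + (2*R)*(-1) = -2 - 2*R)
-132 + ((-1 - 6)*5)*d(-3, -1) = -132 + ((-1 - 6)*5)*(-2 - 2*(-3)) = -132 + (-7*5)*(-2 + 6) = -132 - 35*4 = -132 - 140 = -272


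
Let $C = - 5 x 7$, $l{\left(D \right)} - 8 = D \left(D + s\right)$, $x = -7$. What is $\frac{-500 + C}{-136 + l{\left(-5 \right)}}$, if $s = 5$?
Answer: $\frac{255}{128} \approx 1.9922$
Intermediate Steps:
$l{\left(D \right)} = 8 + D \left(5 + D\right)$ ($l{\left(D \right)} = 8 + D \left(D + 5\right) = 8 + D \left(5 + D\right)$)
$C = 245$ ($C = \left(-5\right) \left(-7\right) 7 = 35 \cdot 7 = 245$)
$\frac{-500 + C}{-136 + l{\left(-5 \right)}} = \frac{-500 + 245}{-136 + \left(8 + \left(-5\right)^{2} + 5 \left(-5\right)\right)} = - \frac{255}{-136 + \left(8 + 25 - 25\right)} = - \frac{255}{-136 + 8} = - \frac{255}{-128} = \left(-255\right) \left(- \frac{1}{128}\right) = \frac{255}{128}$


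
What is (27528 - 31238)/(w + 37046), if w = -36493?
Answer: -530/79 ≈ -6.7089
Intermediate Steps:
(27528 - 31238)/(w + 37046) = (27528 - 31238)/(-36493 + 37046) = -3710/553 = -3710*1/553 = -530/79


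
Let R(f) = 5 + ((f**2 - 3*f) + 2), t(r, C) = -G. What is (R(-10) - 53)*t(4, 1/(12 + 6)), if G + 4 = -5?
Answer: 756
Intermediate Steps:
G = -9 (G = -4 - 5 = -9)
t(r, C) = 9 (t(r, C) = -1*(-9) = 9)
R(f) = 7 + f**2 - 3*f (R(f) = 5 + (2 + f**2 - 3*f) = 7 + f**2 - 3*f)
(R(-10) - 53)*t(4, 1/(12 + 6)) = ((7 + (-10)**2 - 3*(-10)) - 53)*9 = ((7 + 100 + 30) - 53)*9 = (137 - 53)*9 = 84*9 = 756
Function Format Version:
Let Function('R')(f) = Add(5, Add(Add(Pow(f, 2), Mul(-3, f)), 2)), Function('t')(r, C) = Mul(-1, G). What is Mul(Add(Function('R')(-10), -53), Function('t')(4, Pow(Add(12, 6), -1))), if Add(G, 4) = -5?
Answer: 756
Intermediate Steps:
G = -9 (G = Add(-4, -5) = -9)
Function('t')(r, C) = 9 (Function('t')(r, C) = Mul(-1, -9) = 9)
Function('R')(f) = Add(7, Pow(f, 2), Mul(-3, f)) (Function('R')(f) = Add(5, Add(2, Pow(f, 2), Mul(-3, f))) = Add(7, Pow(f, 2), Mul(-3, f)))
Mul(Add(Function('R')(-10), -53), Function('t')(4, Pow(Add(12, 6), -1))) = Mul(Add(Add(7, Pow(-10, 2), Mul(-3, -10)), -53), 9) = Mul(Add(Add(7, 100, 30), -53), 9) = Mul(Add(137, -53), 9) = Mul(84, 9) = 756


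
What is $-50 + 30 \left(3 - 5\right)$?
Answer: $-110$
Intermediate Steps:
$-50 + 30 \left(3 - 5\right) = -50 + 30 \left(-2\right) = -50 - 60 = -110$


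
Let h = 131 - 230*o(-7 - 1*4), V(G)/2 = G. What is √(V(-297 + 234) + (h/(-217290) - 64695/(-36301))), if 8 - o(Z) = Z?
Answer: I*√858597919392738224310/2629281430 ≈ 11.144*I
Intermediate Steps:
V(G) = 2*G
o(Z) = 8 - Z
h = -4239 (h = 131 - 230*(8 - (-7 - 1*4)) = 131 - 230*(8 - (-7 - 4)) = 131 - 230*(8 - 1*(-11)) = 131 - 230*(8 + 11) = 131 - 230*19 = 131 - 4370 = -4239)
√(V(-297 + 234) + (h/(-217290) - 64695/(-36301))) = √(2*(-297 + 234) + (-4239/(-217290) - 64695/(-36301))) = √(2*(-63) + (-4239*(-1/217290) - 64695*(-1/36301))) = √(-126 + (1413/72430 + 64695/36301)) = √(-126 + 4737152163/2629281430) = √(-326552308017/2629281430) = I*√858597919392738224310/2629281430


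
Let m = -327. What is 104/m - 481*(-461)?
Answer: 72509203/327 ≈ 2.2174e+5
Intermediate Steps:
104/m - 481*(-461) = 104/(-327) - 481*(-461) = 104*(-1/327) + 221741 = -104/327 + 221741 = 72509203/327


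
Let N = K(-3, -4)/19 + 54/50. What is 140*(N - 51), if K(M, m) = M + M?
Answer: -668136/95 ≈ -7033.0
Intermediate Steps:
K(M, m) = 2*M
N = 363/475 (N = (2*(-3))/19 + 54/50 = -6*1/19 + 54*(1/50) = -6/19 + 27/25 = 363/475 ≈ 0.76421)
140*(N - 51) = 140*(363/475 - 51) = 140*(-23862/475) = -668136/95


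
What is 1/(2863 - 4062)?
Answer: -1/1199 ≈ -0.00083403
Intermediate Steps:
1/(2863 - 4062) = 1/(-1199) = -1/1199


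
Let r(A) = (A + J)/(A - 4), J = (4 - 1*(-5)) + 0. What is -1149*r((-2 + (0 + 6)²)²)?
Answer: -446195/384 ≈ -1162.0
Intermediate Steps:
J = 9 (J = (4 + 5) + 0 = 9 + 0 = 9)
r(A) = (9 + A)/(-4 + A) (r(A) = (A + 9)/(A - 4) = (9 + A)/(-4 + A))
-1149*r((-2 + (0 + 6)²)²) = -1149*(9 + (-2 + (0 + 6)²)²)/(-4 + (-2 + (0 + 6)²)²) = -1149*(9 + (-2 + 6²)²)/(-4 + (-2 + 6²)²) = -1149*(9 + (-2 + 36)²)/(-4 + (-2 + 36)²) = -1149*(9 + 34²)/(-4 + 34²) = -1149*(9 + 1156)/(-4 + 1156) = -1149*1165/1152 = -446195/384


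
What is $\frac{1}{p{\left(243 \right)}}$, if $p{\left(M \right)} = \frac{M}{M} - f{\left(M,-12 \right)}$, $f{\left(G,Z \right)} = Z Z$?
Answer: $- \frac{1}{143} \approx -0.006993$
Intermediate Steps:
$f{\left(G,Z \right)} = Z^{2}$
$p{\left(M \right)} = -143$ ($p{\left(M \right)} = \frac{M}{M} - \left(-12\right)^{2} = 1 - 144 = -143$)
$\frac{1}{p{\left(243 \right)}} = \frac{1}{-143} = - \frac{1}{143}$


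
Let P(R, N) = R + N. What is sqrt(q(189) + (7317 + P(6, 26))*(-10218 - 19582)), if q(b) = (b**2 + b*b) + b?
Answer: I*sqrt(218928569) ≈ 14796.0*I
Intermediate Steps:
P(R, N) = N + R
q(b) = b + 2*b**2 (q(b) = (b**2 + b**2) + b = 2*b**2 + b = b + 2*b**2)
sqrt(q(189) + (7317 + P(6, 26))*(-10218 - 19582)) = sqrt(189*(1 + 2*189) + (7317 + (26 + 6))*(-10218 - 19582)) = sqrt(189*(1 + 378) + (7317 + 32)*(-29800)) = sqrt(189*379 + 7349*(-29800)) = sqrt(71631 - 219000200) = sqrt(-218928569) = I*sqrt(218928569)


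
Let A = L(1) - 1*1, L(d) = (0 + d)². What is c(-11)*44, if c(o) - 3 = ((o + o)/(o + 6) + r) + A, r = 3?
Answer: 2288/5 ≈ 457.60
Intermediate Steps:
L(d) = d²
A = 0 (A = 1² - 1*1 = 1 - 1 = 0)
c(o) = 6 + 2*o/(6 + o) (c(o) = 3 + (((o + o)/(o + 6) + 3) + 0) = 3 + (((2*o)/(6 + o) + 3) + 0) = 3 + ((2*o/(6 + o) + 3) + 0) = 3 + ((3 + 2*o/(6 + o)) + 0) = 3 + (3 + 2*o/(6 + o)) = 6 + 2*o/(6 + o))
c(-11)*44 = (4*(9 + 2*(-11))/(6 - 11))*44 = (4*(9 - 22)/(-5))*44 = (4*(-⅕)*(-13))*44 = (52/5)*44 = 2288/5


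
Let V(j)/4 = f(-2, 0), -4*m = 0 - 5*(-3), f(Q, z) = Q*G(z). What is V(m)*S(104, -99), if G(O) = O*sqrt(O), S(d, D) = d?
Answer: 0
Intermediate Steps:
G(O) = O**(3/2)
f(Q, z) = Q*z**(3/2)
m = -15/4 (m = -(0 - 5*(-3))/4 = -(0 + 15)/4 = -1/4*15 = -15/4 ≈ -3.7500)
V(j) = 0 (V(j) = 4*(-2*0**(3/2)) = 4*(-2*0) = 4*0 = 0)
V(m)*S(104, -99) = 0*104 = 0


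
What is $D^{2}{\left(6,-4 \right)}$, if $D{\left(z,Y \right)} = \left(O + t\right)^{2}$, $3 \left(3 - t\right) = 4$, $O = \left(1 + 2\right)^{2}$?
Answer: $\frac{1048576}{81} \approx 12945.0$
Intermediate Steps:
$O = 9$ ($O = 3^{2} = 9$)
$t = \frac{5}{3}$ ($t = 3 - \frac{4}{3} = \frac{5}{3} \approx 1.6667$)
$D{\left(z,Y \right)} = \frac{1024}{9}$ ($D{\left(z,Y \right)} = \left(9 + \frac{5}{3}\right)^{2} = \left(\frac{32}{3}\right)^{2} = \frac{1024}{9}$)
$D^{2}{\left(6,-4 \right)} = \left(\frac{1024}{9}\right)^{2} = \frac{1048576}{81}$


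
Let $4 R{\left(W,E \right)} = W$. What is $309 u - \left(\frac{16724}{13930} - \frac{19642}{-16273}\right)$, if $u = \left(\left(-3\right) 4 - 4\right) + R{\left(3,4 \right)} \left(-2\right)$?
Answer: $- \frac{1226333490387}{226682890} \approx -5409.9$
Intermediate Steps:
$R{\left(W,E \right)} = \frac{W}{4}$
$u = - \frac{35}{2}$ ($u = \left(\left(-3\right) 4 - 4\right) + \frac{1}{4} \cdot 3 \left(-2\right) = \left(-12 - 4\right) + \frac{3}{4} \left(-2\right) = -16 - \frac{3}{2} = - \frac{35}{2} \approx -17.5$)
$309 u - \left(\frac{16724}{13930} - \frac{19642}{-16273}\right) = 309 \left(- \frac{35}{2}\right) - \left(\frac{16724}{13930} - \frac{19642}{-16273}\right) = - \frac{10815}{2} - \left(16724 \cdot \frac{1}{13930} - - \frac{19642}{16273}\right) = - \frac{10815}{2} - \left(\frac{8362}{6965} + \frac{19642}{16273}\right) = - \frac{10815}{2} - \frac{272881356}{113341445} = - \frac{1226333490387}{226682890}$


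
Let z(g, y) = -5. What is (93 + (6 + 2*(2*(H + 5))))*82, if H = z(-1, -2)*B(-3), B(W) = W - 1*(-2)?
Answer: 11398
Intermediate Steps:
B(W) = 2 + W (B(W) = W + 2 = 2 + W)
H = 5 (H = -5*(2 - 3) = -5*(-1) = 5)
(93 + (6 + 2*(2*(H + 5))))*82 = (93 + (6 + 2*(2*(5 + 5))))*82 = (93 + (6 + 2*(2*10)))*82 = (93 + (6 + 2*20))*82 = (93 + (6 + 40))*82 = (93 + 46)*82 = 139*82 = 11398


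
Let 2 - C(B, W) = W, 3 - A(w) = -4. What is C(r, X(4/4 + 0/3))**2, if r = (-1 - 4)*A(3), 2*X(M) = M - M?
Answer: 4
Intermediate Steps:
A(w) = 7 (A(w) = 3 - 1*(-4) = 3 + 4 = 7)
X(M) = 0 (X(M) = (M - M)/2 = (1/2)*0 = 0)
r = -35 (r = (-1 - 4)*7 = -5*7 = -35)
C(B, W) = 2 - W
C(r, X(4/4 + 0/3))**2 = (2 - 1*0)**2 = (2 + 0)**2 = 2**2 = 4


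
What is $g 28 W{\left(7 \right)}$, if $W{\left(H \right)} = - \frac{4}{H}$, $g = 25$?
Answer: $-400$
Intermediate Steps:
$g 28 W{\left(7 \right)} = 25 \cdot 28 \left(- \frac{4}{7}\right) = 700 \left(\left(-4\right) \frac{1}{7}\right) = 700 \left(- \frac{4}{7}\right) = -400$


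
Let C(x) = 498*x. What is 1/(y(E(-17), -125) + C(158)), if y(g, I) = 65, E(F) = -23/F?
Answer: 1/78749 ≈ 1.2699e-5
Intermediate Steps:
1/(y(E(-17), -125) + C(158)) = 1/(65 + 498*158) = 1/(65 + 78684) = 1/78749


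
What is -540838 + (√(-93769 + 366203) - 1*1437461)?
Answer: -1978299 + √272434 ≈ -1.9778e+6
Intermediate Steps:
-540838 + (√(-93769 + 366203) - 1*1437461) = -540838 + (√272434 - 1437461) = -540838 + (-1437461 + √272434) = -1978299 + √272434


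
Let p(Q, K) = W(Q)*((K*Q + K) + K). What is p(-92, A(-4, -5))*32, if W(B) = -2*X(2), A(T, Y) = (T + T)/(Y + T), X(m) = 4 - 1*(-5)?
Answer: 46080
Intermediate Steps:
X(m) = 9 (X(m) = 4 + 5 = 9)
A(T, Y) = 2*T/(T + Y) (A(T, Y) = (2*T)/(T + Y) = 2*T/(T + Y))
W(B) = -18 (W(B) = -2*9 = -18)
p(Q, K) = -36*K - 18*K*Q (p(Q, K) = -18*((K*Q + K) + K) = -18*((K + K*Q) + K) = -18*(2*K + K*Q) = -36*K - 18*K*Q)
p(-92, A(-4, -5))*32 = -18*2*(-4)/(-4 - 5)*(2 - 92)*32 = -18*2*(-4)/(-9)*(-90)*32 = -18*2*(-4)*(-1/9)*(-90)*32 = -18*8/9*(-90)*32 = 1440*32 = 46080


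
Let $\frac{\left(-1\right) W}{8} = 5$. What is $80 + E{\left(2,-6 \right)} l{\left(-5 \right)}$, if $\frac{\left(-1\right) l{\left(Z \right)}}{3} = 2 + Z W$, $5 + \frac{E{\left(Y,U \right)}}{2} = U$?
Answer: $13412$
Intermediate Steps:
$W = -40$ ($W = \left(-8\right) 5 = -40$)
$E{\left(Y,U \right)} = -10 + 2 U$
$l{\left(Z \right)} = -6 + 120 Z$ ($l{\left(Z \right)} = - 3 \left(2 + Z \left(-40\right)\right) = - 3 \left(2 - 40 Z\right) = -6 + 120 Z$)
$80 + E{\left(2,-6 \right)} l{\left(-5 \right)} = 80 + \left(-10 + 2 \left(-6\right)\right) \left(-6 + 120 \left(-5\right)\right) = 80 + \left(-10 - 12\right) \left(-6 - 600\right) = 80 - -13332 = 80 + 13332 = 13412$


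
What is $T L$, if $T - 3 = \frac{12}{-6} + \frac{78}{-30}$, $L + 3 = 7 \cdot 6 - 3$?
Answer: $- \frac{288}{5} \approx -57.6$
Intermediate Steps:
$L = 36$ ($L = -3 + \left(7 \cdot 6 - 3\right) = -3 + \left(42 - 3\right) = -3 + 39 = 36$)
$T = - \frac{8}{5}$ ($T = 3 + \left(\frac{12}{-6} + \frac{78}{-30}\right) = 3 + \left(12 \left(- \frac{1}{6}\right) + 78 \left(- \frac{1}{30}\right)\right) = 3 - \frac{23}{5} = - \frac{8}{5} \approx -1.6$)
$T L = \left(- \frac{8}{5}\right) 36 = - \frac{288}{5}$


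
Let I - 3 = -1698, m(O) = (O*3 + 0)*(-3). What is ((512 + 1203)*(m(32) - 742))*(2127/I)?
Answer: 250482610/113 ≈ 2.2167e+6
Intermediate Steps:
m(O) = -9*O (m(O) = (3*O + 0)*(-3) = (3*O)*(-3) = -9*O)
I = -1695 (I = 3 - 1698 = -1695)
((512 + 1203)*(m(32) - 742))*(2127/I) = ((512 + 1203)*(-9*32 - 742))*(2127/(-1695)) = (1715*(-288 - 742))*(2127*(-1/1695)) = (1715*(-1030))*(-709/565) = -1766450*(-709/565) = 250482610/113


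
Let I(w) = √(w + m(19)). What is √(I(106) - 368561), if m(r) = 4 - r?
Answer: √(-368561 + √91) ≈ 607.08*I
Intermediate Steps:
I(w) = √(-15 + w) (I(w) = √(w + (4 - 1*19)) = √(w + (4 - 19)) = √(w - 15) = √(-15 + w))
√(I(106) - 368561) = √(√(-15 + 106) - 368561) = √(√91 - 368561) = √(-368561 + √91)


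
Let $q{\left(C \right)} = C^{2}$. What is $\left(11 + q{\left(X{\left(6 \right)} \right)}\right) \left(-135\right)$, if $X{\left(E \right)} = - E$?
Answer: $-6345$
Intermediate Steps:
$\left(11 + q{\left(X{\left(6 \right)} \right)}\right) \left(-135\right) = \left(11 + \left(\left(-1\right) 6\right)^{2}\right) \left(-135\right) = \left(11 + \left(-6\right)^{2}\right) \left(-135\right) = \left(11 + 36\right) \left(-135\right) = 47 \left(-135\right) = -6345$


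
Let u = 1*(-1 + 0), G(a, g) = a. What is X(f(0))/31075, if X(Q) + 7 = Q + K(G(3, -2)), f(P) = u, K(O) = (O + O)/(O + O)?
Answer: -7/31075 ≈ -0.00022526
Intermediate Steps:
K(O) = 1 (K(O) = (2*O)/((2*O)) = (2*O)*(1/(2*O)) = 1)
u = -1 (u = 1*(-1) = -1)
f(P) = -1
X(Q) = -6 + Q (X(Q) = -7 + (Q + 1) = -7 + (1 + Q) = -6 + Q)
X(f(0))/31075 = (-6 - 1)/31075 = -7*1/31075 = -7/31075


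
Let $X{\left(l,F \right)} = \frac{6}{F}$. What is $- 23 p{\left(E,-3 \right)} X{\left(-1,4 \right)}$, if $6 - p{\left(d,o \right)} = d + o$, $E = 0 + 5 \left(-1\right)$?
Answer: $-483$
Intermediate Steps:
$E = -5$ ($E = 0 - 5 = -5$)
$p{\left(d,o \right)} = 6 - d - o$ ($p{\left(d,o \right)} = 6 - \left(d + o\right) = 6 - d - o$)
$- 23 p{\left(E,-3 \right)} X{\left(-1,4 \right)} = - 23 \left(6 - -5 - -3\right) \frac{6}{4} = - 23 \left(6 + 5 + 3\right) 6 \cdot \frac{1}{4} = \left(-23\right) 14 \cdot \frac{3}{2} = \left(-322\right) \frac{3}{2} = -483$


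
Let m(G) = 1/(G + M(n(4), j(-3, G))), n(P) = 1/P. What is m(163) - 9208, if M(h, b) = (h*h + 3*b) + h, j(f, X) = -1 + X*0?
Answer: -23618504/2565 ≈ -9208.0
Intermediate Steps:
j(f, X) = -1 (j(f, X) = -1 + 0 = -1)
M(h, b) = h + h**2 + 3*b (M(h, b) = (h**2 + 3*b) + h = h + h**2 + 3*b)
m(G) = 1/(-43/16 + G) (m(G) = 1/(G + (1/4 + (1/4)**2 + 3*(-1))) = 1/(G + (1/4 + (1/4)**2 - 3)) = 1/(G + (1/4 + 1/16 - 3)) = 1/(G - 43/16) = 1/(-43/16 + G))
m(163) - 9208 = 16/(-43 + 16*163) - 9208 = 16/(-43 + 2608) - 9208 = 16/2565 - 9208 = -23618504/2565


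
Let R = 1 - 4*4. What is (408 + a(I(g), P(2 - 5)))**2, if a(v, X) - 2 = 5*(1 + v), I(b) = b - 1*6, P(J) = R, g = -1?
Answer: 144400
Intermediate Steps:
R = -15 (R = 1 - 16 = -15)
P(J) = -15
I(b) = -6 + b (I(b) = b - 6 = -6 + b)
a(v, X) = 7 + 5*v (a(v, X) = 2 + 5*(1 + v) = 2 + (5 + 5*v) = 7 + 5*v)
(408 + a(I(g), P(2 - 5)))**2 = (408 + (7 + 5*(-6 - 1)))**2 = (408 + (7 + 5*(-7)))**2 = (408 + (7 - 35))**2 = (408 - 28)**2 = 380**2 = 144400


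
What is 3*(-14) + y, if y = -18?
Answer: -60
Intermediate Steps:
3*(-14) + y = 3*(-14) - 18 = -42 - 18 = -60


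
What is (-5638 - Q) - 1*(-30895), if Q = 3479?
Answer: 21778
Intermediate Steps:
(-5638 - Q) - 1*(-30895) = (-5638 - 1*3479) - 1*(-30895) = (-5638 - 3479) + 30895 = -9117 + 30895 = 21778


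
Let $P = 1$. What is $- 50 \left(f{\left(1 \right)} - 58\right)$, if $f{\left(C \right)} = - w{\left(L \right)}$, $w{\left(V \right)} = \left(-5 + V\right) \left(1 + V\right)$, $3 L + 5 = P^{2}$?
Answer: $\frac{27050}{9} \approx 3005.6$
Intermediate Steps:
$L = - \frac{4}{3}$ ($L = - \frac{5}{3} + \frac{1^{2}}{3} = - \frac{5}{3} + \frac{1}{3} \cdot 1 = - \frac{5}{3} + \frac{1}{3} = - \frac{4}{3} \approx -1.3333$)
$w{\left(V \right)} = \left(1 + V\right) \left(-5 + V\right)$
$f{\left(C \right)} = - \frac{19}{9}$ ($f{\left(C \right)} = - (-5 + \left(- \frac{4}{3}\right)^{2} - - \frac{16}{3}) = - (-5 + \frac{16}{9} + \frac{16}{3}) = \left(-1\right) \frac{19}{9} = - \frac{19}{9}$)
$- 50 \left(f{\left(1 \right)} - 58\right) = - 50 \left(- \frac{19}{9} - 58\right) = \left(-50\right) \left(- \frac{541}{9}\right) = \frac{27050}{9}$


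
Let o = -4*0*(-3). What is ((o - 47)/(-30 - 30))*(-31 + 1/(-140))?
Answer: -68009/2800 ≈ -24.289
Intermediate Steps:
o = 0 (o = 0*(-3) = 0)
((o - 47)/(-30 - 30))*(-31 + 1/(-140)) = ((0 - 47)/(-30 - 30))*(-31 + 1/(-140)) = (-47/(-60))*(-31 - 1/140) = -47*(-1/60)*(-4341/140) = (47/60)*(-4341/140) = -68009/2800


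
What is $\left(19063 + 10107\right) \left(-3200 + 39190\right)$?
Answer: $1049828300$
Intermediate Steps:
$\left(19063 + 10107\right) \left(-3200 + 39190\right) = 29170 \cdot 35990 = 1049828300$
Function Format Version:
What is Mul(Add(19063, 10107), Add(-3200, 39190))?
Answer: 1049828300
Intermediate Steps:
Mul(Add(19063, 10107), Add(-3200, 39190)) = Mul(29170, 35990) = 1049828300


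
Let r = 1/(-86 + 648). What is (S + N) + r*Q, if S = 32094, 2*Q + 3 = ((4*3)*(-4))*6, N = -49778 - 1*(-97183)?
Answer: 89356585/1124 ≈ 79499.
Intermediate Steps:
N = 47405 (N = -49778 + 97183 = 47405)
r = 1/562 ≈ 0.0017794
Q = -291/2 (Q = -3/2 + (((4*3)*(-4))*6)/2 = -3/2 + ((12*(-4))*6)/2 = -3/2 + (-48*6)/2 = -3/2 + (½)*(-288) = -3/2 - 144 = -291/2 ≈ -145.50)
(S + N) + r*Q = (32094 + 47405) + (1/562)*(-291/2) = 79499 - 291/1124 = 89356585/1124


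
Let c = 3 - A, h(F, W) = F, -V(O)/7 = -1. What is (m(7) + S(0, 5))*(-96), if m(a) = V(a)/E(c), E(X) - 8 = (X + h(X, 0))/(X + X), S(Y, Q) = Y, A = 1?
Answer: -224/3 ≈ -74.667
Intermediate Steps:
V(O) = 7 (V(O) = -7*(-1) = 7)
c = 2 (c = 3 - 1*1 = 3 - 1 = 2)
E(X) = 9 (E(X) = 8 + (X + X)/(X + X) = 8 + (2*X)/((2*X)) = 8 + (2*X)*(1/(2*X)) = 8 + 1 = 9)
m(a) = 7/9
(m(7) + S(0, 5))*(-96) = (7/9 + 0)*(-96) = (7/9)*(-96) = -224/3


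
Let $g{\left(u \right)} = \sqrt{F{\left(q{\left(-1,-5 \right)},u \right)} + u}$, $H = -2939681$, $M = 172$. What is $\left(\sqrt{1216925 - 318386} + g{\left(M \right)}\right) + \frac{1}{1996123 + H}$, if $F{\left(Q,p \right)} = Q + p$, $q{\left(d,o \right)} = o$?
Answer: $- \frac{1}{943558} + \sqrt{339} + \sqrt{898539} \approx 966.33$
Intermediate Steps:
$g{\left(u \right)} = \sqrt{-5 + 2 u}$ ($g{\left(u \right)} = \sqrt{\left(-5 + u\right) + u} = \sqrt{-5 + 2 u}$)
$\left(\sqrt{1216925 - 318386} + g{\left(M \right)}\right) + \frac{1}{1996123 + H} = \left(\sqrt{1216925 - 318386} + \sqrt{-5 + 2 \cdot 172}\right) + \frac{1}{1996123 - 2939681} = \left(\sqrt{898539} + \sqrt{-5 + 344}\right) + \frac{1}{-943558} = \left(\sqrt{898539} + \sqrt{339}\right) - \frac{1}{943558} = \left(\sqrt{339} + \sqrt{898539}\right) - \frac{1}{943558} = - \frac{1}{943558} + \sqrt{339} + \sqrt{898539}$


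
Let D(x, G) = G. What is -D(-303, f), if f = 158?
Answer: -158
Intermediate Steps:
-D(-303, f) = -1*158 = -158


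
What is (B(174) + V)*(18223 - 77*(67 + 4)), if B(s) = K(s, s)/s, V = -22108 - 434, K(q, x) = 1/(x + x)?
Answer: -1450955863529/5046 ≈ -2.8755e+8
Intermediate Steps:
K(q, x) = 1/(2*x)
V = -22542
B(s) = 1/(2*s²) (B(s) = (1/(2*s))/s = 1/(2*s²))
(B(174) + V)*(18223 - 77*(67 + 4)) = ((½)/174² - 22542)*(18223 - 77*(67 + 4)) = ((½)*(1/30276) - 22542)*(18223 - 77*71) = (1/60552 - 22542)*(18223 - 5467) = -1364963183/60552*12756 = -1450955863529/5046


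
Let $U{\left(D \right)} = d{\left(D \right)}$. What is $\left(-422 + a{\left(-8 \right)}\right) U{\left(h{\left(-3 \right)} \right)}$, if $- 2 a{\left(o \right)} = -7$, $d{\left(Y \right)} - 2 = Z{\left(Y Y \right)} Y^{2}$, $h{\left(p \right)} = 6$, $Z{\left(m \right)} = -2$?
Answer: $29295$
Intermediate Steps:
$d{\left(Y \right)} = 2 - 2 Y^{2}$
$a{\left(o \right)} = \frac{7}{2}$ ($a{\left(o \right)} = \left(- \frac{1}{2}\right) \left(-7\right) = \frac{7}{2}$)
$U{\left(D \right)} = 2 - 2 D^{2}$
$\left(-422 + a{\left(-8 \right)}\right) U{\left(h{\left(-3 \right)} \right)} = \left(-422 + \frac{7}{2}\right) \left(2 - 2 \cdot 6^{2}\right) = - \frac{837 \left(2 - 72\right)}{2} = \left(- \frac{837}{2}\right) \left(-70\right) = 29295$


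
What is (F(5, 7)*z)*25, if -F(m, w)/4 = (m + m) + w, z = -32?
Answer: 54400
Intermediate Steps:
F(m, w) = -8*m - 4*w (F(m, w) = -4*((m + m) + w) = -4*(2*m + w) = -4*(w + 2*m) = -8*m - 4*w)
(F(5, 7)*z)*25 = ((-8*5 - 4*7)*(-32))*25 = ((-40 - 28)*(-32))*25 = -68*(-32)*25 = 2176*25 = 54400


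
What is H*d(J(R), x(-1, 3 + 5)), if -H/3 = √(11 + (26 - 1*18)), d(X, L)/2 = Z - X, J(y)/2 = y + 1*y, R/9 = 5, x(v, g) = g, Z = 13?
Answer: 1002*√19 ≈ 4367.6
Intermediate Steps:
R = 45 (R = 9*5 = 45)
J(y) = 4*y (J(y) = 2*(y + 1*y) = 2*(y + y) = 2*(2*y) = 4*y)
d(X, L) = 26 - 2*X (d(X, L) = 2*(13 - X) = 26 - 2*X)
H = -3*√19 (H = -3*√(11 + (26 - 1*18)) = -3*√(11 + (26 - 18)) = -3*√(11 + 8) = -3*√19 ≈ -13.077)
H*d(J(R), x(-1, 3 + 5)) = (-3*√19)*(26 - 8*45) = (-3*√19)*(26 - 2*180) = (-3*√19)*(26 - 360) = -3*√19*(-334) = 1002*√19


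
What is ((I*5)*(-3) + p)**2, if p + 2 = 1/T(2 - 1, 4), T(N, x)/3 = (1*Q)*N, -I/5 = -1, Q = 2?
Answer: 212521/36 ≈ 5903.4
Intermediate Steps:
I = 5 (I = -5*(-1) = 5)
T(N, x) = 6*N (T(N, x) = 3*((1*2)*N) = 3*(2*N) = 6*N)
p = -11/6 (p = -2 + 1/(6*(2 - 1)) = -2 + 1/(6*1) = -2 + 1/6 = -11/6 ≈ -1.8333)
((I*5)*(-3) + p)**2 = ((5*5)*(-3) - 11/6)**2 = (25*(-3) - 11/6)**2 = (-75 - 11/6)**2 = (-461/6)**2 = 212521/36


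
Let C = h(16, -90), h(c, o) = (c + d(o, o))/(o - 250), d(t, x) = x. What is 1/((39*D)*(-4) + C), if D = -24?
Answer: 170/636517 ≈ 0.00026708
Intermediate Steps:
h(c, o) = (c + o)/(-250 + o) (h(c, o) = (c + o)/(o - 250) = (c + o)/(-250 + o))
C = 37/170 (C = (16 - 90)/(-250 - 90) = -74/(-340) = -1/340*(-74) = 37/170 ≈ 0.21765)
1/((39*D)*(-4) + C) = 1/((39*(-24))*(-4) + 37/170) = 1/(-936*(-4) + 37/170) = 1/(3744 + 37/170) = 1/(636517/170) = 170/636517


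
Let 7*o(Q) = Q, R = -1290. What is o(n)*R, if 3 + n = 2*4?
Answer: -6450/7 ≈ -921.43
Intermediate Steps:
n = 5 (n = -3 + 2*4 = -3 + 8 = 5)
o(Q) = Q/7
o(n)*R = ((⅐)*5)*(-1290) = (5/7)*(-1290) = -6450/7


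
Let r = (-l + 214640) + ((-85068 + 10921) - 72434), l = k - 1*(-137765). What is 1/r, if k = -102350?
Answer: 1/32644 ≈ 3.0634e-5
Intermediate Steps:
l = 35415 (l = -102350 - 1*(-137765) = -102350 + 137765 = 35415)
r = 32644 (r = (-1*35415 + 214640) + ((-85068 + 10921) - 72434) = (-35415 + 214640) + (-74147 - 72434) = 179225 - 146581 = 32644)
1/r = 1/32644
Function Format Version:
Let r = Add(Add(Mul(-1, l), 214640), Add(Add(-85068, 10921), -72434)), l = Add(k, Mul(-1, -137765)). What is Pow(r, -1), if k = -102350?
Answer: Rational(1, 32644) ≈ 3.0634e-5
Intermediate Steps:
l = 35415 (l = Add(-102350, Mul(-1, -137765)) = Add(-102350, 137765) = 35415)
r = 32644 (r = Add(Add(Mul(-1, 35415), 214640), Add(Add(-85068, 10921), -72434)) = Add(Add(-35415, 214640), Add(-74147, -72434)) = Add(179225, -146581) = 32644)
Pow(r, -1) = Pow(32644, -1) = Rational(1, 32644)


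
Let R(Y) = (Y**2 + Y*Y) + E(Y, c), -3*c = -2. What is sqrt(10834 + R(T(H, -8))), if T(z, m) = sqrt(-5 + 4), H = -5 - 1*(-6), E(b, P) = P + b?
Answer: sqrt(97494 + 9*I)/3 ≈ 104.08 + 0.004804*I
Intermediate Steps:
c = 2/3 (c = -1/3*(-2) = 2/3 ≈ 0.66667)
H = 1 (H = -5 + 6 = 1)
T(z, m) = I (T(z, m) = sqrt(-1) = I)
R(Y) = 2/3 + Y + 2*Y**2 (R(Y) = (Y**2 + Y*Y) + (2/3 + Y) = (Y**2 + Y**2) + (2/3 + Y) = 2*Y**2 + (2/3 + Y) = 2/3 + Y + 2*Y**2)
sqrt(10834 + R(T(H, -8))) = sqrt(10834 + (2/3 + I + 2*I**2)) = sqrt(10834 + (2/3 + I + 2*(-1))) = sqrt(10834 + (2/3 + I - 2)) = sqrt(10834 + (-4/3 + I)) = sqrt(32498/3 + I)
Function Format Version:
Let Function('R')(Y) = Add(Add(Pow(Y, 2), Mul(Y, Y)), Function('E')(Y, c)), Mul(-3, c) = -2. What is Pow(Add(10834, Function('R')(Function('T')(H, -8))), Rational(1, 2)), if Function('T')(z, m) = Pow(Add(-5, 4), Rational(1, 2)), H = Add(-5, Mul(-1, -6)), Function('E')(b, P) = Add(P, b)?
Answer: Mul(Rational(1, 3), Pow(Add(97494, Mul(9, I)), Rational(1, 2))) ≈ Add(104.08, Mul(0.0048040, I))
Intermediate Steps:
c = Rational(2, 3) (c = Mul(Rational(-1, 3), -2) = Rational(2, 3) ≈ 0.66667)
H = 1 (H = Add(-5, 6) = 1)
Function('T')(z, m) = I (Function('T')(z, m) = Pow(-1, Rational(1, 2)) = I)
Function('R')(Y) = Add(Rational(2, 3), Y, Mul(2, Pow(Y, 2))) (Function('R')(Y) = Add(Add(Pow(Y, 2), Mul(Y, Y)), Add(Rational(2, 3), Y)) = Add(Add(Pow(Y, 2), Pow(Y, 2)), Add(Rational(2, 3), Y)) = Add(Mul(2, Pow(Y, 2)), Add(Rational(2, 3), Y)) = Add(Rational(2, 3), Y, Mul(2, Pow(Y, 2))))
Pow(Add(10834, Function('R')(Function('T')(H, -8))), Rational(1, 2)) = Pow(Add(10834, Add(Rational(2, 3), I, Mul(2, Pow(I, 2)))), Rational(1, 2)) = Pow(Add(10834, Add(Rational(2, 3), I, Mul(2, -1))), Rational(1, 2)) = Pow(Add(10834, Add(Rational(2, 3), I, -2)), Rational(1, 2)) = Pow(Add(10834, Add(Rational(-4, 3), I)), Rational(1, 2)) = Pow(Add(Rational(32498, 3), I), Rational(1, 2))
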